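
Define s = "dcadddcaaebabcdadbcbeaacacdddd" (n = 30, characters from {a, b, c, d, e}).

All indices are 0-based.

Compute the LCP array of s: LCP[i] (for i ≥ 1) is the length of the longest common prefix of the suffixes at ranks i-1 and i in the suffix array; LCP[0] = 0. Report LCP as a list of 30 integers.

rank | idx | suffix
   0 |  21 | aacacdddd
   1 |   7 | aaebabcdadbcbeaacacdddd
   2 |  11 | abcdadbcbeaacacdddd
   3 |  22 | acacdddd
   4 |  24 | acdddd
   5 |  15 | adbcbeaacacdddd
   6 |   2 | adddcaaebabcdadbcbeaacacdddd
   7 |   8 | aebabcdadbcbeaacacdddd
   8 |  10 | babcdadbcbeaacacdddd
   9 |  17 | bcbeaacacdddd
  10 |  12 | bcdadbcbeaacacdddd
  11 |  19 | beaacacdddd
  12 |   6 | caaebabcdadbcbeaacacdddd
  13 |  23 | cacdddd
  14 |   1 | cadddcaaebabcdadbcbeaacacdddd
  15 |  18 | cbeaacacdddd
  16 |  13 | cdadbcbeaacacdddd
  17 |  25 | cdddd
  18 |  29 | d
  19 |  14 | dadbcbeaacacdddd
  20 |  16 | dbcbeaacacdddd
  21 |   5 | dcaaebabcdadbcbeaacacdddd
  22 |   0 | dcadddcaaebabcdadbcbeaacacdddd
  23 |  28 | dd
  24 |   4 | ddcaaebabcdadbcbeaacacdddd
  25 |  27 | ddd
  26 |   3 | dddcaaebabcdadbcbeaacacdddd
  27 |  26 | dddd
  28 |  20 | eaacacdddd
  29 |   9 | ebabcdadbcbeaacacdddd

SA = [21, 7, 11, 22, 24, 15, 2, 8, 10, 17, 12, 19, 6, 23, 1, 18, 13, 25, 29, 14, 16, 5, 0, 28, 4, 27, 3, 26, 20, 9]
i: (SA[i-1],SA[i]) lcp shared
  1: (21,7) 2 'aa'
  2: (7,11) 1 'a'
  3: (11,22) 1 'a'
  4: (22,24) 2 'ac'
  5: (24,15) 1 'a'
  6: (15,2) 2 'ad'
  7: (2,8) 1 'a'
  8: (8,10) 0 ''
  9: (10,17) 1 'b'
  10: (17,12) 2 'bc'
  11: (12,19) 1 'b'
  12: (19,6) 0 ''
  13: (6,23) 2 'ca'
  14: (23,1) 2 'ca'
  15: (1,18) 1 'c'
  16: (18,13) 1 'c'
  17: (13,25) 2 'cd'
  18: (25,29) 0 ''
  19: (29,14) 1 'd'
  20: (14,16) 1 'd'
  21: (16,5) 1 'd'
  22: (5,0) 3 'dca'
  23: (0,28) 1 'd'
  24: (28,4) 2 'dd'
  25: (4,27) 2 'dd'
  26: (27,3) 3 'ddd'
  27: (3,26) 3 'ddd'
  28: (26,20) 0 ''
  29: (20,9) 1 'e'

[0, 2, 1, 1, 2, 1, 2, 1, 0, 1, 2, 1, 0, 2, 2, 1, 1, 2, 0, 1, 1, 1, 3, 1, 2, 2, 3, 3, 0, 1]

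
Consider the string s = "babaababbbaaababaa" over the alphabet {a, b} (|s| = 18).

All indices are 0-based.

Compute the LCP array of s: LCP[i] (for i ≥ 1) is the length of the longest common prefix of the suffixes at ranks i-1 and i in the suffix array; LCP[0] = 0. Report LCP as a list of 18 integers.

rank→(start, suffix):
  0 → (17, 'a')
  1 → (16, 'aa')
  2 → (10, 'aaababaa')
  3 → (11, 'aababaa')
  4 → (3, 'aababbbaaababaa')
  5 → (14, 'abaa')
  6 → (1, 'abaababbbaaababaa')
  7 → (12, 'ababaa')
  8 → (4, 'ababbbaaababaa')
  9 → (6, 'abbbaaababaa')
  10 → (15, 'baa')
  11 → (9, 'baaababaa')
  12 → (2, 'baababbbaaababaa')
  13 → (13, 'babaa')
  14 → (0, 'babaababbbaaababaa')
  15 → (5, 'babbbaaababaa')
  16 → (8, 'bbaaababaa')
  17 → (7, 'bbbaaababaa')

SA = [17, 16, 10, 11, 3, 14, 1, 12, 4, 6, 15, 9, 2, 13, 0, 5, 8, 7]
[i] adj suffixes → lcp
  [1] 17/16 → 1 ('a')
  [2] 16/10 → 2 ('aa')
  [3] 10/11 → 2 ('aa')
  [4] 11/3 → 5 ('aabab')
  [5] 3/14 → 1 ('a')
  [6] 14/1 → 4 ('abaa')
  [7] 1/12 → 3 ('aba')
  [8] 12/4 → 4 ('abab')
  [9] 4/6 → 2 ('ab')
  [10] 6/15 → 0 ('')
  [11] 15/9 → 3 ('baa')
  [12] 9/2 → 3 ('baa')
  [13] 2/13 → 2 ('ba')
  [14] 13/0 → 5 ('babaa')
  [15] 0/5 → 3 ('bab')
  [16] 5/8 → 1 ('b')
  [17] 8/7 → 2 ('bb')

[0, 1, 2, 2, 5, 1, 4, 3, 4, 2, 0, 3, 3, 2, 5, 3, 1, 2]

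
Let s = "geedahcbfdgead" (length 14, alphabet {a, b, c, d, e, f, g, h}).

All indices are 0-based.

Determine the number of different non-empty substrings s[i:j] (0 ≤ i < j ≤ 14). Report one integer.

sorted suffixes:
  #0 SA[0]=12  'ad'
  #1 SA[1]=4  'ahcbfdgead'
  #2 SA[2]=7  'bfdgead'
  #3 SA[3]=6  'cbfdgead'
  #4 SA[4]=13  'd'
  #5 SA[5]=3  'dahcbfdgead'
  #6 SA[6]=9  'dgead'
  #7 SA[7]=11  'ead'
  #8 SA[8]=2  'edahcbfdgead'
  #9 SA[9]=1  'eedahcbfdgead'
  #10 SA[10]=8  'fdgead'
  #11 SA[11]=10  'gead'
  #12 SA[12]=0  'geedahcbfdgead'
  #13 SA[13]=5  'hcbfdgead'

SA = [12, 4, 7, 6, 13, 3, 9, 11, 2, 1, 8, 10, 0, 5]
rank  pair      lcp
   1  s[12:],s[4:]  1  'a'
   2  s[4:],s[7:]  0  ''
   3  s[7:],s[6:]  0  ''
   4  s[6:],s[13:]  0  ''
   5  s[13:],s[3:]  1  'd'
   6  s[3:],s[9:]  1  'd'
   7  s[9:],s[11:]  0  ''
   8  s[11:],s[2:]  1  'e'
   9  s[2:],s[1:]  1  'e'
  10  s[1:],s[8:]  0  ''
  11  s[8:],s[10:]  0  ''
  12  s[10:],s[0:]  2  'ge'
  13  s[0:],s[5:]  0  ''

n(n+1)/2 = 14·15/2 = 105
Σ LCP = 0 + 1 + 0 + 0 + 0 + 1 + 1 + 0 + 1 + 1 + 0 + 0 + 2 + 0 = 7
distinct = 105 − 7 = 98

98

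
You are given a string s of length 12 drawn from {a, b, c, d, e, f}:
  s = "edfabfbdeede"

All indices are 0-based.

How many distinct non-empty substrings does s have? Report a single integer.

sorted suffixes:
  #0 SA[0]=3  'abfbdeede'
  #1 SA[1]=6  'bdeede'
  #2 SA[2]=4  'bfbdeede'
  #3 SA[3]=10  'de'
  #4 SA[4]=7  'deede'
  #5 SA[5]=1  'dfabfbdeede'
  #6 SA[6]=11  'e'
  #7 SA[7]=9  'ede'
  #8 SA[8]=0  'edfabfbdeede'
  #9 SA[9]=8  'eede'
  #10 SA[10]=2  'fabfbdeede'
  #11 SA[11]=5  'fbdeede'

SA = [3, 6, 4, 10, 7, 1, 11, 9, 0, 8, 2, 5]
rank  pair      lcp
   1  s[3:],s[6:]  0  ''
   2  s[6:],s[4:]  1  'b'
   3  s[4:],s[10:]  0  ''
   4  s[10:],s[7:]  2  'de'
   5  s[7:],s[1:]  1  'd'
   6  s[1:],s[11:]  0  ''
   7  s[11:],s[9:]  1  'e'
   8  s[9:],s[0:]  2  'ed'
   9  s[0:],s[8:]  1  'e'
  10  s[8:],s[2:]  0  ''
  11  s[2:],s[5:]  1  'f'

n(n+1)/2 = 12·13/2 = 78
Σ LCP = 0 + 0 + 1 + 0 + 2 + 1 + 0 + 1 + 2 + 1 + 0 + 1 = 9
distinct = 78 − 9 = 69

69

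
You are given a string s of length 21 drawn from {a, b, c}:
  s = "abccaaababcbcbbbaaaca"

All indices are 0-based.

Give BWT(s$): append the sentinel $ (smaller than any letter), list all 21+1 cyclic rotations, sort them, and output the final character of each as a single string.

rank  rotation                last
    0  $abccaaababcbcbbbaaaca  a
    1  a$abccaaababcbcbbbaaac  c
    2  aaababcbcbbbaaaca$abcc  c
    3  aaaca$abccaaababcbcbbb  b
    4  aababcbcbbbaaaca$abcca  a
    5  aaca$abccaaababcbcbbba  a
    6  ababcbcbbbaaaca$abccaa  a
    7  abcbcbbbaaaca$abccaaab  b
    8  abccaaababcbcbbbaaaca$  $
    9  aca$abccaaababcbcbbbaa  a
   10  baaaca$abccaaababcbcbb  b
   11  babcbcbbbaaaca$abccaaa  a
   12  bbaaaca$abccaaababcbcb  b
   13  bbbaaaca$abccaaababcbc  c
   14  bcbbbaaaca$abccaaababc  c
   15  bcbcbbbaaaca$abccaaaba  a
   16  bccaaababcbcbbbaaaca$a  a
   17  ca$abccaaababcbcbbbaaa  a
   18  caaababcbcbbbaaaca$abc  c
   19  cbbbaaaca$abccaaababcb  b
   20  cbcbbbaaaca$abccaaabab  b
   21  ccaaababcbcbbbaaaca$ab  b

accbaaab$ababccaaacbbb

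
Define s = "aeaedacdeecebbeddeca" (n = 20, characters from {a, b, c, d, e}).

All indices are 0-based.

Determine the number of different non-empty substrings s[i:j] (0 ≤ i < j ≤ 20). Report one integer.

191

rank→(start, suffix):
  0 → (19, 'a')
  1 → (5, 'acdeecebbeddeca')
  2 → (0, 'aeaedacdeecebbeddeca')
  3 → (2, 'aedacdeecebbeddeca')
  4 → (12, 'bbeddeca')
  5 → (13, 'beddeca')
  6 → (18, 'ca')
  7 → (6, 'cdeecebbeddeca')
  8 → (10, 'cebbeddeca')
  9 → (4, 'dacdeecebbeddeca')
  10 → (15, 'ddeca')
  11 → (16, 'deca')
  12 → (7, 'deecebbeddeca')
  13 → (1, 'eaedacdeecebbeddeca')
  14 → (11, 'ebbeddeca')
  15 → (17, 'eca')
  16 → (9, 'ecebbeddeca')
  17 → (3, 'edacdeecebbeddeca')
  18 → (14, 'eddeca')
  19 → (8, 'eecebbeddeca')

SA = [19, 5, 0, 2, 12, 13, 18, 6, 10, 4, 15, 16, 7, 1, 11, 17, 9, 3, 14, 8]
[i] adj suffixes → lcp
  [1] 19/5 → 1 ('a')
  [2] 5/0 → 1 ('a')
  [3] 0/2 → 2 ('ae')
  [4] 2/12 → 0 ('')
  [5] 12/13 → 1 ('b')
  [6] 13/18 → 0 ('')
  [7] 18/6 → 1 ('c')
  [8] 6/10 → 1 ('c')
  [9] 10/4 → 0 ('')
  [10] 4/15 → 1 ('d')
  [11] 15/16 → 1 ('d')
  [12] 16/7 → 2 ('de')
  [13] 7/1 → 0 ('')
  [14] 1/11 → 1 ('e')
  [15] 11/17 → 1 ('e')
  [16] 17/9 → 2 ('ec')
  [17] 9/3 → 1 ('e')
  [18] 3/14 → 2 ('ed')
  [19] 14/8 → 1 ('e')

n(n+1)/2 = 20·21/2 = 210
Σ LCP = 0 + 1 + 1 + 2 + 0 + 1 + 0 + 1 + 1 + 0 + 1 + 1 + 2 + 0 + 1 + 1 + 2 + 1 + 2 + 1 = 19
distinct = 210 − 19 = 191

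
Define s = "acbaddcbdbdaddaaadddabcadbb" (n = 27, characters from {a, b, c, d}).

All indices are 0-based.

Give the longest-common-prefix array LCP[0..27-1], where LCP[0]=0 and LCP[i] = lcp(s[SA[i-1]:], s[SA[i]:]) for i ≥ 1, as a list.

[0, 2, 1, 1, 1, 2, 3, 3, 0, 1, 1, 1, 1, 2, 0, 1, 2, 0, 2, 2, 1, 2, 1, 1, 3, 2, 2]

sorted suffixes:
  #0 SA[0]=14  'aaadddabcadbb'
  #1 SA[1]=15  'aadddabcadbb'
  #2 SA[2]=20  'abcadbb'
  #3 SA[3]=0  'acbaddcbdbdaddaaadddabcadbb'
  #4 SA[4]=23  'adbb'
  #5 SA[5]=11  'addaaadddabcadbb'
  #6 SA[6]=3  'addcbdbdaddaaadddabcadbb'
  #7 SA[7]=16  'adddabcadbb'
  #8 SA[8]=26  'b'
  #9 SA[9]=2  'baddcbdbdaddaaadddabcadbb'
  #10 SA[10]=25  'bb'
  #11 SA[11]=21  'bcadbb'
  #12 SA[12]=9  'bdaddaaadddabcadbb'
  #13 SA[13]=7  'bdbdaddaaadddabcadbb'
  #14 SA[14]=22  'cadbb'
  #15 SA[15]=1  'cbaddcbdbdaddaaadddabcadbb'
  #16 SA[16]=6  'cbdbdaddaaadddabcadbb'
  #17 SA[17]=13  'daaadddabcadbb'
  #18 SA[18]=19  'dabcadbb'
  #19 SA[19]=10  'daddaaadddabcadbb'
  #20 SA[20]=24  'dbb'
  #21 SA[21]=8  'dbdaddaaadddabcadbb'
  #22 SA[22]=5  'dcbdbdaddaaadddabcadbb'
  #23 SA[23]=12  'ddaaadddabcadbb'
  #24 SA[24]=18  'ddabcadbb'
  #25 SA[25]=4  'ddcbdbdaddaaadddabcadbb'
  #26 SA[26]=17  'dddabcadbb'

SA = [14, 15, 20, 0, 23, 11, 3, 16, 26, 2, 25, 21, 9, 7, 22, 1, 6, 13, 19, 10, 24, 8, 5, 12, 18, 4, 17]
[i] adj suffixes → lcp
  [1] 14/15 → 2 ('aa')
  [2] 15/20 → 1 ('a')
  [3] 20/0 → 1 ('a')
  [4] 0/23 → 1 ('a')
  [5] 23/11 → 2 ('ad')
  [6] 11/3 → 3 ('add')
  [7] 3/16 → 3 ('add')
  [8] 16/26 → 0 ('')
  [9] 26/2 → 1 ('b')
  [10] 2/25 → 1 ('b')
  [11] 25/21 → 1 ('b')
  [12] 21/9 → 1 ('b')
  [13] 9/7 → 2 ('bd')
  [14] 7/22 → 0 ('')
  [15] 22/1 → 1 ('c')
  [16] 1/6 → 2 ('cb')
  [17] 6/13 → 0 ('')
  [18] 13/19 → 2 ('da')
  [19] 19/10 → 2 ('da')
  [20] 10/24 → 1 ('d')
  [21] 24/8 → 2 ('db')
  [22] 8/5 → 1 ('d')
  [23] 5/12 → 1 ('d')
  [24] 12/18 → 3 ('dda')
  [25] 18/4 → 2 ('dd')
  [26] 4/17 → 2 ('dd')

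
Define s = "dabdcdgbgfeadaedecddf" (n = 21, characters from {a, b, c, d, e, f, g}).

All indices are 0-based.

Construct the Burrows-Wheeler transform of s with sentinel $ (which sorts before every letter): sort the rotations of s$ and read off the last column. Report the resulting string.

fdedaged$abcedcfdadgdb

rank  rotation                last
    0  $dabdcdgbgfeadaedecddf  f
    1  abdcdgbgfeadaedecddf$d  d
    2  adaedecddf$dabdcdgbgfe  e
    3  aedecddf$dabdcdgbgfead  d
    4  bdcdgbgfeadaedecddf$da  a
    5  bgfeadaedecddf$dabdcdg  g
    6  cddf$dabdcdgbgfeadaede  e
    7  cdgbgfeadaedecddf$dabd  d
    8  dabdcdgbgfeadaedecddf$  $
    9  daedecddf$dabdcdgbgfea  a
   10  dcdgbgfeadaedecddf$dab  b
   11  ddf$dabdcdgbgfeadaedec  c
   12  decddf$dabdcdgbgfeadae  e
   13  df$dabdcdgbgfeadaedecd  d
   14  dgbgfeadaedecddf$dabdc  c
   15  eadaedecddf$dabdcdgbgf  f
   16  ecddf$dabdcdgbgfeadaed  d
   17  edecddf$dabdcdgbgfeada  a
   18  f$dabdcdgbgfeadaedecdd  d
   19  feadaedecddf$dabdcdgbg  g
   20  gbgfeadaedecddf$dabdcd  d
   21  gfeadaedecddf$dabdcdgb  b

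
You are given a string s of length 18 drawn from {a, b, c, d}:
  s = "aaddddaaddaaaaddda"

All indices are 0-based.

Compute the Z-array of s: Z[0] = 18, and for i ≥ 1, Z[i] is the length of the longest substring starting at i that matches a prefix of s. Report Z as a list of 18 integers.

[18, 1, 0, 0, 0, 0, 4, 1, 0, 0, 2, 2, 5, 1, 0, 0, 0, 1]

Z[0]=18
i=1: fresh scan; Z[1]=1 grow→box=[1,2)
i=2: fresh scan; Z[2]=0
i=3: fresh scan; Z[3]=0
i=4: fresh scan; Z[4]=0
i=5: fresh scan; Z[5]=0
i=6: fresh scan; Z[6]=4 grow→box=[6,10)
i=7: min(r-i=3, Z[1]=1)=1; Z[7]=1
i=8: min(r-i=2, Z[2]=0)=0; Z[8]=0
i=9: min(r-i=1, Z[3]=0)=0; Z[9]=0
i=10: fresh scan; Z[10]=2 grow→box=[10,12)
i=11: min(r-i=1, Z[1]=1)=1; Z[11]=2 grow→box=[11,13)
i=12: min(r-i=1, Z[1]=1)=1; Z[12]=5 grow→box=[12,17)
i=13: min(r-i=4, Z[1]=1)=1; Z[13]=1
i=14: min(r-i=3, Z[2]=0)=0; Z[14]=0
i=15: min(r-i=2, Z[3]=0)=0; Z[15]=0
i=16: min(r-i=1, Z[4]=0)=0; Z[16]=0
i=17: fresh scan; Z[17]=1 grow→box=[17,18)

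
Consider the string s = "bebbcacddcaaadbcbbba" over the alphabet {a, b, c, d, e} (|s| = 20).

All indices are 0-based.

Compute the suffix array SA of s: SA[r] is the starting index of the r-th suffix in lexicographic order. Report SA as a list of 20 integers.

rank | idx | suffix
   0 |  19 | a
   1 |  10 | aaadbcbbba
   2 |  11 | aadbcbbba
   3 |   5 | acddcaaadbcbbba
   4 |  12 | adbcbbba
   5 |  18 | ba
   6 |  17 | bba
   7 |  16 | bbba
   8 |   2 | bbcacddcaaadbcbbba
   9 |   3 | bcacddcaaadbcbbba
  10 |  14 | bcbbba
  11 |   0 | bebbcacddcaaadbcbbba
  12 |   9 | caaadbcbbba
  13 |   4 | cacddcaaadbcbbba
  14 |  15 | cbbba
  15 |   6 | cddcaaadbcbbba
  16 |  13 | dbcbbba
  17 |   8 | dcaaadbcbbba
  18 |   7 | ddcaaadbcbbba
  19 |   1 | ebbcacddcaaadbcbbba

[19, 10, 11, 5, 12, 18, 17, 16, 2, 3, 14, 0, 9, 4, 15, 6, 13, 8, 7, 1]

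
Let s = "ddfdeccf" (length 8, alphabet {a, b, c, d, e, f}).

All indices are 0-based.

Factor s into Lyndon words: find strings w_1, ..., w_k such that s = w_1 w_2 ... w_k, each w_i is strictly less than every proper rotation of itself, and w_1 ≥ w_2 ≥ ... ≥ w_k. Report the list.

["ddfde", "ccf"]

emit factor 1: 'ddfde' (i=0, period=5)
emit factor 2: 'ccf' (i=5, period=3)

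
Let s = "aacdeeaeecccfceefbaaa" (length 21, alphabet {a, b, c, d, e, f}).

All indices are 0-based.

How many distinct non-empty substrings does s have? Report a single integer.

211

sorted suffixes:
  #0 SA[0]=20  'a'
  #1 SA[1]=19  'aa'
  #2 SA[2]=18  'aaa'
  #3 SA[3]=0  'aacdeeaeecccfceefbaaa'
  #4 SA[4]=1  'acdeeaeecccfceefbaaa'
  #5 SA[5]=6  'aeecccfceefbaaa'
  #6 SA[6]=17  'baaa'
  #7 SA[7]=9  'cccfceefbaaa'
  #8 SA[8]=10  'ccfceefbaaa'
  #9 SA[9]=2  'cdeeaeecccfceefbaaa'
  #10 SA[10]=13  'ceefbaaa'
  #11 SA[11]=11  'cfceefbaaa'
  #12 SA[12]=3  'deeaeecccfceefbaaa'
  #13 SA[13]=5  'eaeecccfceefbaaa'
  #14 SA[14]=8  'ecccfceefbaaa'
  #15 SA[15]=4  'eeaeecccfceefbaaa'
  #16 SA[16]=7  'eecccfceefbaaa'
  #17 SA[17]=14  'eefbaaa'
  #18 SA[18]=15  'efbaaa'
  #19 SA[19]=16  'fbaaa'
  #20 SA[20]=12  'fceefbaaa'

SA = [20, 19, 18, 0, 1, 6, 17, 9, 10, 2, 13, 11, 3, 5, 8, 4, 7, 14, 15, 16, 12]
rank  pair      lcp
   1  s[20:],s[19:]  1  'a'
   2  s[19:],s[18:]  2  'aa'
   3  s[18:],s[0:]  2  'aa'
   4  s[0:],s[1:]  1  'a'
   5  s[1:],s[6:]  1  'a'
   6  s[6:],s[17:]  0  ''
   7  s[17:],s[9:]  0  ''
   8  s[9:],s[10:]  2  'cc'
   9  s[10:],s[2:]  1  'c'
  10  s[2:],s[13:]  1  'c'
  11  s[13:],s[11:]  1  'c'
  12  s[11:],s[3:]  0  ''
  13  s[3:],s[5:]  0  ''
  14  s[5:],s[8:]  1  'e'
  15  s[8:],s[4:]  1  'e'
  16  s[4:],s[7:]  2  'ee'
  17  s[7:],s[14:]  2  'ee'
  18  s[14:],s[15:]  1  'e'
  19  s[15:],s[16:]  0  ''
  20  s[16:],s[12:]  1  'f'

n(n+1)/2 = 21·22/2 = 231
Σ LCP = 0 + 1 + 2 + 2 + 1 + 1 + 0 + 0 + 2 + 1 + 1 + 1 + 0 + 0 + 1 + 1 + 2 + 2 + 1 + 0 + 1 = 20
distinct = 231 − 20 = 211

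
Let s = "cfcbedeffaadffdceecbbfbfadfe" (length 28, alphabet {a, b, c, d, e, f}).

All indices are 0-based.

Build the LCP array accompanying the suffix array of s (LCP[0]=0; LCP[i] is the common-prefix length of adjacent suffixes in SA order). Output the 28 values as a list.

rank | idx | suffix
   0 |   9 | aadffdceecbbfbfadfe
   1 |  24 | adfe
   2 |  10 | adffdceecbbfbfadfe
   3 |  19 | bbfbfadfe
   4 |   3 | bedeffaadffdceecbbfbfadfe
   5 |  22 | bfadfe
   6 |  20 | bfbfadfe
   7 |  18 | cbbfbfadfe
   8 |   2 | cbedeffaadffdceecbbfbfadfe
   9 |  15 | ceecbbfbfadfe
  10 |   0 | cfcbedeffaadffdceecbbfbfadfe
  11 |  14 | dceecbbfbfadfe
  12 |   5 | deffaadffdceecbbfbfadfe
  13 |  25 | dfe
  14 |  11 | dffdceecbbfbfadfe
  15 |  27 | e
  16 |  17 | ecbbfbfadfe
  17 |   4 | edeffaadffdceecbbfbfadfe
  18 |  16 | eecbbfbfadfe
  19 |   6 | effaadffdceecbbfbfadfe
  20 |   8 | faadffdceecbbfbfadfe
  21 |  23 | fadfe
  22 |  21 | fbfadfe
  23 |   1 | fcbedeffaadffdceecbbfbfadfe
  24 |  13 | fdceecbbfbfadfe
  25 |  26 | fe
  26 |   7 | ffaadffdceecbbfbfadfe
  27 |  12 | ffdceecbbfbfadfe

SA = [9, 24, 10, 19, 3, 22, 20, 18, 2, 15, 0, 14, 5, 25, 11, 27, 17, 4, 16, 6, 8, 23, 21, 1, 13, 26, 7, 12]
i: (SA[i-1],SA[i]) lcp shared
  1: (9,24) 1 'a'
  2: (24,10) 3 'adf'
  3: (10,19) 0 ''
  4: (19,3) 1 'b'
  5: (3,22) 1 'b'
  6: (22,20) 2 'bf'
  7: (20,18) 0 ''
  8: (18,2) 2 'cb'
  9: (2,15) 1 'c'
  10: (15,0) 1 'c'
  11: (0,14) 0 ''
  12: (14,5) 1 'd'
  13: (5,25) 1 'd'
  14: (25,11) 2 'df'
  15: (11,27) 0 ''
  16: (27,17) 1 'e'
  17: (17,4) 1 'e'
  18: (4,16) 1 'e'
  19: (16,6) 1 'e'
  20: (6,8) 0 ''
  21: (8,23) 2 'fa'
  22: (23,21) 1 'f'
  23: (21,1) 1 'f'
  24: (1,13) 1 'f'
  25: (13,26) 1 'f'
  26: (26,7) 1 'f'
  27: (7,12) 2 'ff'

[0, 1, 3, 0, 1, 1, 2, 0, 2, 1, 1, 0, 1, 1, 2, 0, 1, 1, 1, 1, 0, 2, 1, 1, 1, 1, 1, 2]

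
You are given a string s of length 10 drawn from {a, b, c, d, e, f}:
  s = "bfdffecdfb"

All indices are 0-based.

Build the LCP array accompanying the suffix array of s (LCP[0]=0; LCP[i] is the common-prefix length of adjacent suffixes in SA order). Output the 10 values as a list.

sorted suffixes:
  #0 SA[0]=9  'b'
  #1 SA[1]=0  'bfdffecdfb'
  #2 SA[2]=6  'cdfb'
  #3 SA[3]=7  'dfb'
  #4 SA[4]=2  'dffecdfb'
  #5 SA[5]=5  'ecdfb'
  #6 SA[6]=8  'fb'
  #7 SA[7]=1  'fdffecdfb'
  #8 SA[8]=4  'fecdfb'
  #9 SA[9]=3  'ffecdfb'

SA = [9, 0, 6, 7, 2, 5, 8, 1, 4, 3]
[i] adj suffixes → lcp
  [1] 9/0 → 1 ('b')
  [2] 0/6 → 0 ('')
  [3] 6/7 → 0 ('')
  [4] 7/2 → 2 ('df')
  [5] 2/5 → 0 ('')
  [6] 5/8 → 0 ('')
  [7] 8/1 → 1 ('f')
  [8] 1/4 → 1 ('f')
  [9] 4/3 → 1 ('f')

[0, 1, 0, 0, 2, 0, 0, 1, 1, 1]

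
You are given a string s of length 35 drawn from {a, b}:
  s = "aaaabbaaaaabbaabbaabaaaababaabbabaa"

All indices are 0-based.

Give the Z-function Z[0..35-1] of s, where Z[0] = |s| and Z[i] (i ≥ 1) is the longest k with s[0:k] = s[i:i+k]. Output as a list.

Z[0]=35
i=1: i≥r, start 0; Z[1]=3 scan→box=[1,4)
i=2: min(r-i=2, Z[1]=3)=2; Z[2]=2
i=3: min(r-i=1, Z[2]=2)=1; Z[3]=1
i=4: i≥r, start 0; Z[4]=0
i=5: i≥r, start 0; Z[5]=0
i=6: i≥r, start 0; Z[6]=4 scan→box=[6,10)
i=7: min(r-i=3, Z[1]=3)=3; Z[7]=8 scan→box=[7,15)
i=8: min(r-i=7, Z[1]=3)=3; Z[8]=3
i=9: min(r-i=6, Z[2]=2)=2; Z[9]=2
i=10: min(r-i=5, Z[3]=1)=1; Z[10]=1
i=11: min(r-i=4, Z[4]=0)=0; Z[11]=0
i=12: min(r-i=3, Z[5]=0)=0; Z[12]=0
i=13: min(r-i=2, Z[6]=4)=2; Z[13]=2
i=14: min(r-i=1, Z[7]=8)=1; Z[14]=1
i=15: i≥r, start 0; Z[15]=0
i=16: i≥r, start 0; Z[16]=0
i=17: i≥r, start 0; Z[17]=2 scan→box=[17,19)
i=18: min(r-i=1, Z[1]=3)=1; Z[18]=1
i=19: i≥r, start 0; Z[19]=0
i=20: i≥r, start 0; Z[20]=5 scan→box=[20,25)
i=21: min(r-i=4, Z[1]=3)=3; Z[21]=3
i=22: min(r-i=3, Z[2]=2)=2; Z[22]=2
i=23: min(r-i=2, Z[3]=1)=1; Z[23]=1
i=24: min(r-i=1, Z[4]=0)=0; Z[24]=0
i=25: i≥r, start 0; Z[25]=1 scan→box=[25,26)
i=26: i≥r, start 0; Z[26]=0
i=27: i≥r, start 0; Z[27]=2 scan→box=[27,29)
i=28: min(r-i=1, Z[1]=3)=1; Z[28]=1
i=29: i≥r, start 0; Z[29]=0
i=30: i≥r, start 0; Z[30]=0
i=31: i≥r, start 0; Z[31]=1 scan→box=[31,32)
i=32: i≥r, start 0; Z[32]=0
i=33: i≥r, start 0; Z[33]=2 scan→box=[33,35)
i=34: min(r-i=1, Z[1]=3)=1; Z[34]=1

[35, 3, 2, 1, 0, 0, 4, 8, 3, 2, 1, 0, 0, 2, 1, 0, 0, 2, 1, 0, 5, 3, 2, 1, 0, 1, 0, 2, 1, 0, 0, 1, 0, 2, 1]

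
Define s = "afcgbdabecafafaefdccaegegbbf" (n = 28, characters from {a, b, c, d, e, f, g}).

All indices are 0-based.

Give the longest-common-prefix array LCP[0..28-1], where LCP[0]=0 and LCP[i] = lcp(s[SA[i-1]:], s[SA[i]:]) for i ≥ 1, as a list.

sorted suffixes:
  #0 SA[0]=6  'abecafafaefdccaegegbbf'
  #1 SA[1]=14  'aefdccaegegbbf'
  #2 SA[2]=20  'aegegbbf'
  #3 SA[3]=12  'afaefdccaegegbbf'
  #4 SA[4]=10  'afafaefdccaegegbbf'
  #5 SA[5]=0  'afcgbdabecafafaefdccaegegbbf'
  #6 SA[6]=25  'bbf'
  #7 SA[7]=4  'bdabecafafaefdccaegegbbf'
  #8 SA[8]=7  'becafafaefdccaegegbbf'
  #9 SA[9]=26  'bf'
  #10 SA[10]=19  'caegegbbf'
  #11 SA[11]=9  'cafafaefdccaegegbbf'
  #12 SA[12]=18  'ccaegegbbf'
  #13 SA[13]=2  'cgbdabecafafaefdccaegegbbf'
  #14 SA[14]=5  'dabecafafaefdccaegegbbf'
  #15 SA[15]=17  'dccaegegbbf'
  #16 SA[16]=8  'ecafafaefdccaegegbbf'
  #17 SA[17]=15  'efdccaegegbbf'
  #18 SA[18]=23  'egbbf'
  #19 SA[19]=21  'egegbbf'
  #20 SA[20]=27  'f'
  #21 SA[21]=13  'faefdccaegegbbf'
  #22 SA[22]=11  'fafaefdccaegegbbf'
  #23 SA[23]=1  'fcgbdabecafafaefdccaegegbbf'
  #24 SA[24]=16  'fdccaegegbbf'
  #25 SA[25]=24  'gbbf'
  #26 SA[26]=3  'gbdabecafafaefdccaegegbbf'
  #27 SA[27]=22  'gegbbf'

SA = [6, 14, 20, 12, 10, 0, 25, 4, 7, 26, 19, 9, 18, 2, 5, 17, 8, 15, 23, 21, 27, 13, 11, 1, 16, 24, 3, 22]
[i] adj suffixes → lcp
  [1] 6/14 → 1 ('a')
  [2] 14/20 → 2 ('ae')
  [3] 20/12 → 1 ('a')
  [4] 12/10 → 3 ('afa')
  [5] 10/0 → 2 ('af')
  [6] 0/25 → 0 ('')
  [7] 25/4 → 1 ('b')
  [8] 4/7 → 1 ('b')
  [9] 7/26 → 1 ('b')
  [10] 26/19 → 0 ('')
  [11] 19/9 → 2 ('ca')
  [12] 9/18 → 1 ('c')
  [13] 18/2 → 1 ('c')
  [14] 2/5 → 0 ('')
  [15] 5/17 → 1 ('d')
  [16] 17/8 → 0 ('')
  [17] 8/15 → 1 ('e')
  [18] 15/23 → 1 ('e')
  [19] 23/21 → 2 ('eg')
  [20] 21/27 → 0 ('')
  [21] 27/13 → 1 ('f')
  [22] 13/11 → 2 ('fa')
  [23] 11/1 → 1 ('f')
  [24] 1/16 → 1 ('f')
  [25] 16/24 → 0 ('')
  [26] 24/3 → 2 ('gb')
  [27] 3/22 → 1 ('g')

[0, 1, 2, 1, 3, 2, 0, 1, 1, 1, 0, 2, 1, 1, 0, 1, 0, 1, 1, 2, 0, 1, 2, 1, 1, 0, 2, 1]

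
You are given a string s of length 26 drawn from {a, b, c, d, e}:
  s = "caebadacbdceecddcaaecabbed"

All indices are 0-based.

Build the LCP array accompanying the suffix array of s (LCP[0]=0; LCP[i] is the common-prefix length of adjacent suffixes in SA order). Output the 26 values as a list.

rank→(start, suffix):
  0 → (17, 'aaecabbed')
  1 → (21, 'abbed')
  2 → (6, 'acbdceecddcaaecabbed')
  3 → (4, 'adacbdceecddcaaecabbed')
  4 → (1, 'aebadacbdceecddcaaecabbed')
  5 → (18, 'aecabbed')
  6 → (3, 'badacbdceecddcaaecabbed')
  7 → (22, 'bbed')
  8 → (8, 'bdceecddcaaecabbed')
  9 → (23, 'bed')
  10 → (16, 'caaecabbed')
  11 → (20, 'cabbed')
  12 → (0, 'caebadacbdceecddcaaecabbed')
  13 → (7, 'cbdceecddcaaecabbed')
  14 → (13, 'cddcaaecabbed')
  15 → (10, 'ceecddcaaecabbed')
  16 → (25, 'd')
  17 → (5, 'dacbdceecddcaaecabbed')
  18 → (15, 'dcaaecabbed')
  19 → (9, 'dceecddcaaecabbed')
  20 → (14, 'ddcaaecabbed')
  21 → (2, 'ebadacbdceecddcaaecabbed')
  22 → (19, 'ecabbed')
  23 → (12, 'ecddcaaecabbed')
  24 → (24, 'ed')
  25 → (11, 'eecddcaaecabbed')

SA = [17, 21, 6, 4, 1, 18, 3, 22, 8, 23, 16, 20, 0, 7, 13, 10, 25, 5, 15, 9, 14, 2, 19, 12, 24, 11]
rank  pair      lcp
   1  s[17:],s[21:]  1  'a'
   2  s[21:],s[6:]  1  'a'
   3  s[6:],s[4:]  1  'a'
   4  s[4:],s[1:]  1  'a'
   5  s[1:],s[18:]  2  'ae'
   6  s[18:],s[3:]  0  ''
   7  s[3:],s[22:]  1  'b'
   8  s[22:],s[8:]  1  'b'
   9  s[8:],s[23:]  1  'b'
  10  s[23:],s[16:]  0  ''
  11  s[16:],s[20:]  2  'ca'
  12  s[20:],s[0:]  2  'ca'
  13  s[0:],s[7:]  1  'c'
  14  s[7:],s[13:]  1  'c'
  15  s[13:],s[10:]  1  'c'
  16  s[10:],s[25:]  0  ''
  17  s[25:],s[5:]  1  'd'
  18  s[5:],s[15:]  1  'd'
  19  s[15:],s[9:]  2  'dc'
  20  s[9:],s[14:]  1  'd'
  21  s[14:],s[2:]  0  ''
  22  s[2:],s[19:]  1  'e'
  23  s[19:],s[12:]  2  'ec'
  24  s[12:],s[24:]  1  'e'
  25  s[24:],s[11:]  1  'e'

[0, 1, 1, 1, 1, 2, 0, 1, 1, 1, 0, 2, 2, 1, 1, 1, 0, 1, 1, 2, 1, 0, 1, 2, 1, 1]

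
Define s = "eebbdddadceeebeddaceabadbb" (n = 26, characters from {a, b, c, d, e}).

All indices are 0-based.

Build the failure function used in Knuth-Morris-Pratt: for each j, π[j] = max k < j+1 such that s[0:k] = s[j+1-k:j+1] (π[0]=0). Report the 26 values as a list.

[0, 1, 0, 0, 0, 0, 0, 0, 0, 0, 1, 2, 2, 3, 1, 0, 0, 0, 0, 1, 0, 0, 0, 0, 0, 0]

π[0] = 0
j=1 s[j]='e': π[1]=1 (border 'e')
j=2 s[j]='b': k: 1→0; π[2]=0 (border '')
j=3 s[j]='b': π[3]=0 (border '')
j=4 s[j]='d': π[4]=0 (border '')
j=5 s[j]='d': π[5]=0 (border '')
j=6 s[j]='d': π[6]=0 (border '')
j=7 s[j]='a': π[7]=0 (border '')
j=8 s[j]='d': π[8]=0 (border '')
j=9 s[j]='c': π[9]=0 (border '')
j=10 s[j]='e': π[10]=1 (border 'e')
j=11 s[j]='e': π[11]=2 (border 'ee')
j=12 s[j]='e': k: 2→1; π[12]=2 (border 'ee')
j=13 s[j]='b': π[13]=3 (border 'eeb')
j=14 s[j]='e': k: 3→0; π[14]=1 (border 'e')
j=15 s[j]='d': k: 1→0; π[15]=0 (border '')
j=16 s[j]='d': π[16]=0 (border '')
j=17 s[j]='a': π[17]=0 (border '')
j=18 s[j]='c': π[18]=0 (border '')
j=19 s[j]='e': π[19]=1 (border 'e')
j=20 s[j]='a': k: 1→0; π[20]=0 (border '')
j=21 s[j]='b': π[21]=0 (border '')
j=22 s[j]='a': π[22]=0 (border '')
j=23 s[j]='d': π[23]=0 (border '')
j=24 s[j]='b': π[24]=0 (border '')
j=25 s[j]='b': π[25]=0 (border '')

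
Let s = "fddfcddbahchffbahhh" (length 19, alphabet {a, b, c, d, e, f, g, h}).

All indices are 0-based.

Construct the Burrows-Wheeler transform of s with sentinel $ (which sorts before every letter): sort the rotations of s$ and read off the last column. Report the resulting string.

rank  rotation              last
    0  $fddfcddbahchffbahhh  h
    1  ahchffbahhh$fddfcddb  b
    2  ahhh$fddfcddbahchffb  b
    3  bahchffbahhh$fddfcdd  d
    4  bahhh$fddfcddbahchff  f
    5  cddbahchffbahhh$fddf  f
    6  chffbahhh$fddfcddbah  h
    7  dbahchffbahhh$fddfcd  d
    8  ddbahchffbahhh$fddfc  c
    9  ddfcddbahchffbahhh$f  f
   10  dfcddbahchffbahhh$fd  d
   11  fbahhh$fddfcddbahchf  f
   12  fcddbahchffbahhh$fdd  d
   13  fddfcddbahchffbahhh$  $
   14  ffbahhh$fddfcddbahch  h
   15  h$fddfcddbahchffbahh  h
   16  hchffbahhh$fddfcddba  a
   17  hffbahhh$fddfcddbahc  c
   18  hh$fddfcddbahchffbah  h
   19  hhh$fddfcddbahchffba  a

hbbdffhdcfdfd$hhacha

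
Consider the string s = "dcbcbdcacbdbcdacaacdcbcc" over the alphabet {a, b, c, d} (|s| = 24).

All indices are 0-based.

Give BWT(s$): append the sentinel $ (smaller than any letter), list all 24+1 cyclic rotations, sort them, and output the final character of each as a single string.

rank  rotation                   last
    0  $dcbcbdcacbdbcdacaacdcbcc  c
    1  aacdcbcc$dcbcbdcacbdbcdac  c
    2  acaacdcbcc$dcbcbdcacbdbcd  d
    3  acbdbcdacaacdcbcc$dcbcbdc  c
    4  acdcbcc$dcbcbdcacbdbcdaca  a
    5  bcbdcacbdbcdacaacdcbcc$dc  c
    6  bcc$dcbcbdcacbdbcdacaacdc  c
    7  bcdacaacdcbcc$dcbcbdcacbd  d
    8  bdbcdacaacdcbcc$dcbcbdcac  c
    9  bdcacbdbcdacaacdcbcc$dcbc  c
   10  c$dcbcbdcacbdbcdacaacdcbc  c
   11  caacdcbcc$dcbcbdcacbdbcda  a
   12  cacbdbcdacaacdcbcc$dcbcbd  d
   13  cbcbdcacbdbcdacaacdcbcc$d  d
   14  cbcc$dcbcbdcacbdbcdacaacd  d
   15  cbdbcdacaacdcbcc$dcbcbdca  a
   16  cbdcacbdbcdacaacdcbcc$dcb  b
   17  cc$dcbcbdcacbdbcdacaacdcb  b
   18  cdacaacdcbcc$dcbcbdcacbdb  b
   19  cdcbcc$dcbcbdcacbdbcdacaa  a
   20  dacaacdcbcc$dcbcbdcacbdbc  c
   21  dbcdacaacdcbcc$dcbcbdcacb  b
   22  dcacbdbcdacaacdcbcc$dcbcb  b
   23  dcbcbdcacbdbcdacaacdcbcc$  $
   24  dcbcc$dcbcbdcacbdbcdacaac  c

ccdcaccdcccadddabbbacbb$c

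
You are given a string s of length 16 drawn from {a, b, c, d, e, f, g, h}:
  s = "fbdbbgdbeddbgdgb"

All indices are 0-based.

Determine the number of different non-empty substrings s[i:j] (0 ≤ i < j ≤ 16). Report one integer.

rank→(start, suffix):
  0 → (15, 'b')
  1 → (3, 'bbgdbeddbgdgb')
  2 → (1, 'bdbbgdbeddbgdgb')
  3 → (7, 'beddbgdgb')
  4 → (4, 'bgdbeddbgdgb')
  5 → (11, 'bgdgb')
  6 → (2, 'dbbgdbeddbgdgb')
  7 → (6, 'dbeddbgdgb')
  8 → (10, 'dbgdgb')
  9 → (9, 'ddbgdgb')
  10 → (13, 'dgb')
  11 → (8, 'eddbgdgb')
  12 → (0, 'fbdbbgdbeddbgdgb')
  13 → (14, 'gb')
  14 → (5, 'gdbeddbgdgb')
  15 → (12, 'gdgb')

SA = [15, 3, 1, 7, 4, 11, 2, 6, 10, 9, 13, 8, 0, 14, 5, 12]
i: (SA[i-1],SA[i]) lcp shared
  1: (15,3) 1 'b'
  2: (3,1) 1 'b'
  3: (1,7) 1 'b'
  4: (7,4) 1 'b'
  5: (4,11) 3 'bgd'
  6: (11,2) 0 ''
  7: (2,6) 2 'db'
  8: (6,10) 2 'db'
  9: (10,9) 1 'd'
  10: (9,13) 1 'd'
  11: (13,8) 0 ''
  12: (8,0) 0 ''
  13: (0,14) 0 ''
  14: (14,5) 1 'g'
  15: (5,12) 2 'gd'

n(n+1)/2 = 16·17/2 = 136
Σ LCP = 0 + 1 + 1 + 1 + 1 + 3 + 0 + 2 + 2 + 1 + 1 + 0 + 0 + 0 + 1 + 2 = 16
distinct = 136 − 16 = 120

120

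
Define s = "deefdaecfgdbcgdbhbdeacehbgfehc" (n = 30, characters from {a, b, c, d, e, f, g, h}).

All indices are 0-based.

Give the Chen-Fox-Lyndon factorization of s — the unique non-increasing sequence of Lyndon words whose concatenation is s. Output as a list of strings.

["deef", "d", "aecfgdbcgdbhbde", "acehbgfehc"]

emit factor 1: 'deef' (i=0, period=4)
emit factor 2: 'd' (i=4, period=1)
emit factor 3: 'aecfgdbcgdbhbde' (i=5, period=15)
emit factor 4: 'acehbgfehc' (i=20, period=10)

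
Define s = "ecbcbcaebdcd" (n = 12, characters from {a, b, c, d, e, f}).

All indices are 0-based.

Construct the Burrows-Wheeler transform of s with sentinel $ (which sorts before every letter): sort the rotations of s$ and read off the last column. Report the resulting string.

dcccebbedcba$

rank  rotation       last
    0  $ecbcbcaebdcd  d
    1  aebdcd$ecbcbc  c
    2  bcaebdcd$ecbc  c
    3  bcbcaebdcd$ec  c
    4  bdcd$ecbcbcae  e
    5  caebdcd$ecbcb  b
    6  cbcaebdcd$ecb  b
    7  cbcbcaebdcd$e  e
    8  cd$ecbcbcaebd  d
    9  d$ecbcbcaebdc  c
   10  dcd$ecbcbcaeb  b
   11  ebdcd$ecbcbca  a
   12  ecbcbcaebdcd$  $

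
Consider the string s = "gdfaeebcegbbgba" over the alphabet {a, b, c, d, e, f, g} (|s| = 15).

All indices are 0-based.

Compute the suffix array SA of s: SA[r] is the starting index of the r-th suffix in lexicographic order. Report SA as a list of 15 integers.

rank | idx | suffix
   0 |  14 | a
   1 |   3 | aeebcegbbgba
   2 |  13 | ba
   3 |  10 | bbgba
   4 |   6 | bcegbbgba
   5 |  11 | bgba
   6 |   7 | cegbbgba
   7 |   1 | dfaeebcegbbgba
   8 |   5 | ebcegbbgba
   9 |   4 | eebcegbbgba
  10 |   8 | egbbgba
  11 |   2 | faeebcegbbgba
  12 |  12 | gba
  13 |   9 | gbbgba
  14 |   0 | gdfaeebcegbbgba

[14, 3, 13, 10, 6, 11, 7, 1, 5, 4, 8, 2, 12, 9, 0]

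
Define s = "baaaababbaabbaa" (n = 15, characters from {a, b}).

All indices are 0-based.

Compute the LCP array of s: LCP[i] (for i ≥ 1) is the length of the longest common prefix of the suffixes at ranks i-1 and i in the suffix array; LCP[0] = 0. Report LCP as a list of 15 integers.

rank | idx | suffix
   0 |  14 | a
   1 |  13 | aa
   2 |   1 | aaaababbaabbaa
   3 |   2 | aaababbaabbaa
   4 |   3 | aababbaabbaa
   5 |   9 | aabbaa
   6 |   4 | ababbaabbaa
   7 |  10 | abbaa
   8 |   6 | abbaabbaa
   9 |  12 | baa
  10 |   0 | baaaababbaabbaa
  11 |   8 | baabbaa
  12 |   5 | babbaabbaa
  13 |  11 | bbaa
  14 |   7 | bbaabbaa

SA = [14, 13, 1, 2, 3, 9, 4, 10, 6, 12, 0, 8, 5, 11, 7]
rank  pair      lcp
   1  s[14:],s[13:]  1  'a'
   2  s[13:],s[1:]  2  'aa'
   3  s[1:],s[2:]  3  'aaa'
   4  s[2:],s[3:]  2  'aa'
   5  s[3:],s[9:]  3  'aab'
   6  s[9:],s[4:]  1  'a'
   7  s[4:],s[10:]  2  'ab'
   8  s[10:],s[6:]  5  'abbaa'
   9  s[6:],s[12:]  0  ''
  10  s[12:],s[0:]  3  'baa'
  11  s[0:],s[8:]  3  'baa'
  12  s[8:],s[5:]  2  'ba'
  13  s[5:],s[11:]  1  'b'
  14  s[11:],s[7:]  4  'bbaa'

[0, 1, 2, 3, 2, 3, 1, 2, 5, 0, 3, 3, 2, 1, 4]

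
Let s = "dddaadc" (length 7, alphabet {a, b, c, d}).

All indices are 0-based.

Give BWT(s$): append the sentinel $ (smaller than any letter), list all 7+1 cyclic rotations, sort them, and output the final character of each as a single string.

rank  rotation  last
    0  $dddaadc  c
    1  aadc$ddd  d
    2  adc$ddda  a
    3  c$dddaad  d
    4  daadc$dd  d
    5  dc$dddaa  a
    6  ddaadc$d  d
    7  dddaadc$  $

cdaddad$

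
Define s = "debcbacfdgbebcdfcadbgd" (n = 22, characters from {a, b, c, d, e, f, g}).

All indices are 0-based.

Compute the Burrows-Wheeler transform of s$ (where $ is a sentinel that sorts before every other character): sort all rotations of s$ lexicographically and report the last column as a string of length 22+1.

dbcceegdfbbaga$cfdbdcdb

rank  rotation                 last
    0  $debcbacfdgbebcdfcadbgd  d
    1  acfdgbebcdfcadbgd$debcb  b
    2  adbgd$debcbacfdgbebcdfc  c
    3  bacfdgbebcdfcadbgd$debc  c
    4  bcbacfdgbebcdfcadbgd$de  e
    5  bcdfcadbgd$debcbacfdgbe  e
    6  bebcdfcadbgd$debcbacfdg  g
    7  bgd$debcbacfdgbebcdfcad  d
    8  cadbgd$debcbacfdgbebcdf  f
    9  cbacfdgbebcdfcadbgd$deb  b
   10  cdfcadbgd$debcbacfdgbeb  b
   11  cfdgbebcdfcadbgd$debcba  a
   12  d$debcbacfdgbebcdfcadbg  g
   13  dbgd$debcbacfdgbebcdfca  a
   14  debcbacfdgbebcdfcadbgd$  $
   15  dfcadbgd$debcbacfdgbebc  c
   16  dgbebcdfcadbgd$debcbacf  f
   17  ebcbacfdgbebcdfcadbgd$d  d
   18  ebcdfcadbgd$debcbacfdgb  b
   19  fcadbgd$debcbacfdgbebcd  d
   20  fdgbebcdfcadbgd$debcbac  c
   21  gbebcdfcadbgd$debcbacfd  d
   22  gd$debcbacfdgbebcdfcadb  b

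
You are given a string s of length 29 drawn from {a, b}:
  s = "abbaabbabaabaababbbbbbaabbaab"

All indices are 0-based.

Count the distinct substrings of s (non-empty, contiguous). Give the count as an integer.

rank→(start, suffix):
  0 → (26, 'aab')
  1 → (9, 'aabaababbbbbbaabbaab')
  2 → (12, 'aababbbbbbaabbaab')
  3 → (22, 'aabbaab')
  4 → (3, 'aabbabaabaababbbbbbaabbaab')
  5 → (27, 'ab')
  6 → (7, 'abaabaababbbbbbaabbaab')
  7 → (10, 'abaababbbbbbaabbaab')
  8 → (13, 'ababbbbbbaabbaab')
  9 → (23, 'abbaab')
  10 → (0, 'abbaabbabaabaababbbbbbaabbaab')
  11 → (4, 'abbabaabaababbbbbbaabbaab')
  12 → (15, 'abbbbbbaabbaab')
  13 → (28, 'b')
  14 → (25, 'baab')
  15 → (8, 'baabaababbbbbbaabbaab')
  16 → (11, 'baababbbbbbaabbaab')
  17 → (21, 'baabbaab')
  18 → (2, 'baabbabaabaababbbbbbaabbaab')
  19 → (6, 'babaabaababbbbbbaabbaab')
  20 → (14, 'babbbbbbaabbaab')
  21 → (24, 'bbaab')
  22 → (20, 'bbaabbaab')
  23 → (1, 'bbaabbabaabaababbbbbbaabbaab')
  24 → (5, 'bbabaabaababbbbbbaabbaab')
  25 → (19, 'bbbaabbaab')
  26 → (18, 'bbbbaabbaab')
  27 → (17, 'bbbbbaabbaab')
  28 → (16, 'bbbbbbaabbaab')

SA = [26, 9, 12, 22, 3, 27, 7, 10, 13, 23, 0, 4, 15, 28, 25, 8, 11, 21, 2, 6, 14, 24, 20, 1, 5, 19, 18, 17, 16]
i: (SA[i-1],SA[i]) lcp shared
  1: (26,9) 3 'aab'
  2: (9,12) 4 'aaba'
  3: (12,22) 3 'aab'
  4: (22,3) 5 'aabba'
  5: (3,27) 1 'a'
  6: (27,7) 2 'ab'
  7: (7,10) 6 'abaaba'
  8: (10,13) 3 'aba'
  9: (13,23) 2 'ab'
  10: (23,0) 6 'abbaab'
  11: (0,4) 4 'abba'
  12: (4,15) 3 'abb'
  13: (15,28) 0 ''
  14: (28,25) 1 'b'
  15: (25,8) 4 'baab'
  16: (8,11) 5 'baaba'
  17: (11,21) 4 'baab'
  18: (21,2) 6 'baabba'
  19: (2,6) 2 'ba'
  20: (6,14) 3 'bab'
  21: (14,24) 1 'b'
  22: (24,20) 5 'bbaab'
  23: (20,1) 7 'bbaabba'
  24: (1,5) 3 'bba'
  25: (5,19) 2 'bb'
  26: (19,18) 3 'bbb'
  27: (18,17) 4 'bbbb'
  28: (17,16) 5 'bbbbb'

n(n+1)/2 = 29·30/2 = 435
Σ LCP = 0 + 3 + 4 + 3 + 5 + 1 + 2 + 6 + 3 + 2 + 6 + 4 + 3 + 0 + 1 + 4 + 5 + 4 + 6 + 2 + 3 + 1 + 5 + 7 + 3 + 2 + 3 + 4 + 5 = 97
distinct = 435 − 97 = 338

338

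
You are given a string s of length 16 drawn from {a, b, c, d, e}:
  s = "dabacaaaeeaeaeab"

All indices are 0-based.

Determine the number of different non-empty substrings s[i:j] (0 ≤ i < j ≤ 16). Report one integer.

116

rank→(start, suffix):
  0 → (5, 'aaaeeaeaeab')
  1 → (6, 'aaeeaeaeab')
  2 → (14, 'ab')
  3 → (1, 'abacaaaeeaeaeab')
  4 → (3, 'acaaaeeaeaeab')
  5 → (12, 'aeab')
  6 → (10, 'aeaeab')
  7 → (7, 'aeeaeaeab')
  8 → (15, 'b')
  9 → (2, 'bacaaaeeaeaeab')
  10 → (4, 'caaaeeaeaeab')
  11 → (0, 'dabacaaaeeaeaeab')
  12 → (13, 'eab')
  13 → (11, 'eaeab')
  14 → (9, 'eaeaeab')
  15 → (8, 'eeaeaeab')

SA = [5, 6, 14, 1, 3, 12, 10, 7, 15, 2, 4, 0, 13, 11, 9, 8]
[i] adj suffixes → lcp
  [1] 5/6 → 2 ('aa')
  [2] 6/14 → 1 ('a')
  [3] 14/1 → 2 ('ab')
  [4] 1/3 → 1 ('a')
  [5] 3/12 → 1 ('a')
  [6] 12/10 → 3 ('aea')
  [7] 10/7 → 2 ('ae')
  [8] 7/15 → 0 ('')
  [9] 15/2 → 1 ('b')
  [10] 2/4 → 0 ('')
  [11] 4/0 → 0 ('')
  [12] 0/13 → 0 ('')
  [13] 13/11 → 2 ('ea')
  [14] 11/9 → 4 ('eaea')
  [15] 9/8 → 1 ('e')

n(n+1)/2 = 16·17/2 = 136
Σ LCP = 0 + 2 + 1 + 2 + 1 + 1 + 3 + 2 + 0 + 1 + 0 + 0 + 0 + 2 + 4 + 1 = 20
distinct = 136 − 20 = 116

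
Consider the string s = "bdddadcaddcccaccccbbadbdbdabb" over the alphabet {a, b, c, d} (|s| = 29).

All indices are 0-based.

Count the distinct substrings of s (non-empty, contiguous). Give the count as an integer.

rank→(start, suffix):
  0 → (26, 'abb')
  1 → (13, 'accccbbadbdbdabb')
  2 → (20, 'adbdbdabb')
  3 → (4, 'adcaddcccaccccbbadbdbdabb')
  4 → (7, 'addcccaccccbbadbdbdabb')
  5 → (28, 'b')
  6 → (19, 'badbdbdabb')
  7 → (27, 'bb')
  8 → (18, 'bbadbdbdabb')
  9 → (24, 'bdabb')
  10 → (22, 'bdbdabb')
  11 → (0, 'bdddadcaddcccaccccbbadbdbdabb')
  12 → (12, 'caccccbbadbdbdabb')
  13 → (6, 'caddcccaccccbbadbdbdabb')
  14 → (17, 'cbbadbdbdabb')
  15 → (11, 'ccaccccbbadbdbdabb')
  16 → (16, 'ccbbadbdbdabb')
  17 → (10, 'cccaccccbbadbdbdabb')
  18 → (15, 'cccbbadbdbdabb')
  19 → (14, 'ccccbbadbdbdabb')
  20 → (25, 'dabb')
  21 → (3, 'dadcaddcccaccccbbadbdbdabb')
  22 → (23, 'dbdabb')
  23 → (21, 'dbdbdabb')
  24 → (5, 'dcaddcccaccccbbadbdbdabb')
  25 → (9, 'dcccaccccbbadbdbdabb')
  26 → (2, 'ddadcaddcccaccccbbadbdbdabb')
  27 → (8, 'ddcccaccccbbadbdbdabb')
  28 → (1, 'dddadcaddcccaccccbbadbdbdabb')

SA = [26, 13, 20, 4, 7, 28, 19, 27, 18, 24, 22, 0, 12, 6, 17, 11, 16, 10, 15, 14, 25, 3, 23, 21, 5, 9, 2, 8, 1]
[i] adj suffixes → lcp
  [1] 26/13 → 1 ('a')
  [2] 13/20 → 1 ('a')
  [3] 20/4 → 2 ('ad')
  [4] 4/7 → 2 ('ad')
  [5] 7/28 → 0 ('')
  [6] 28/19 → 1 ('b')
  [7] 19/27 → 1 ('b')
  [8] 27/18 → 2 ('bb')
  [9] 18/24 → 1 ('b')
  [10] 24/22 → 2 ('bd')
  [11] 22/0 → 2 ('bd')
  [12] 0/12 → 0 ('')
  [13] 12/6 → 2 ('ca')
  [14] 6/17 → 1 ('c')
  [15] 17/11 → 1 ('c')
  [16] 11/16 → 2 ('cc')
  [17] 16/10 → 2 ('cc')
  [18] 10/15 → 3 ('ccc')
  [19] 15/14 → 3 ('ccc')
  [20] 14/25 → 0 ('')
  [21] 25/3 → 2 ('da')
  [22] 3/23 → 1 ('d')
  [23] 23/21 → 3 ('dbd')
  [24] 21/5 → 1 ('d')
  [25] 5/9 → 2 ('dc')
  [26] 9/2 → 1 ('d')
  [27] 2/8 → 2 ('dd')
  [28] 8/1 → 2 ('dd')

n(n+1)/2 = 29·30/2 = 435
Σ LCP = 0 + 1 + 1 + 2 + 2 + 0 + 1 + 1 + 2 + 1 + 2 + 2 + 0 + 2 + 1 + 1 + 2 + 2 + 3 + 3 + 0 + 2 + 1 + 3 + 1 + 2 + 1 + 2 + 2 = 43
distinct = 435 − 43 = 392

392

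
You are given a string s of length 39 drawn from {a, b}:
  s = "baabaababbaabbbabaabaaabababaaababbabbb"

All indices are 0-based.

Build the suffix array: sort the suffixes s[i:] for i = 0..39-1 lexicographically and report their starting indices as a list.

[20, 28, 17, 1, 21, 4, 29, 10, 18, 26, 15, 2, 24, 22, 5, 30, 7, 32, 35, 11, 38, 19, 27, 16, 0, 3, 9, 25, 14, 23, 6, 31, 34, 37, 8, 13, 33, 36, 12]

sorted suffixes:
  #0 SA[0]=20  'aaabababaaababbabbb'
  #1 SA[1]=28  'aaababbabbb'
  #2 SA[2]=17  'aabaaabababaaababbabbb'
  #3 SA[3]=1  'aabaababbaabbbabaabaaabababaaababbabbb'
  #4 SA[4]=21  'aabababaaababbabbb'
  #5 SA[5]=4  'aababbaabbbabaabaaabababaaababbabbb'
  #6 SA[6]=29  'aababbabbb'
  #7 SA[7]=10  'aabbbabaabaaabababaaababbabbb'
  #8 SA[8]=18  'abaaabababaaababbabbb'
  #9 SA[9]=26  'abaaababbabbb'
  #10 SA[10]=15  'abaabaaabababaaababbabbb'
  #11 SA[11]=2  'abaababbaabbbabaabaaabababaaababbabbb'
  #12 SA[12]=24  'ababaaababbabbb'
  #13 SA[13]=22  'abababaaababbabbb'
  #14 SA[14]=5  'ababbaabbbabaabaaabababaaababbabbb'
  #15 SA[15]=30  'ababbabbb'
  #16 SA[16]=7  'abbaabbbabaabaaabababaaababbabbb'
  #17 SA[17]=32  'abbabbb'
  #18 SA[18]=35  'abbb'
  #19 SA[19]=11  'abbbabaabaaabababaaababbabbb'
  #20 SA[20]=38  'b'
  #21 SA[21]=19  'baaabababaaababbabbb'
  #22 SA[22]=27  'baaababbabbb'
  #23 SA[23]=16  'baabaaabababaaababbabbb'
  #24 SA[24]=0  'baabaababbaabbbabaabaaabababaaababbabbb'
  #25 SA[25]=3  'baababbaabbbabaabaaabababaaababbabbb'
  #26 SA[26]=9  'baabbbabaabaaabababaaababbabbb'
  #27 SA[27]=25  'babaaababbabbb'
  #28 SA[28]=14  'babaabaaabababaaababbabbb'
  #29 SA[29]=23  'bababaaababbabbb'
  #30 SA[30]=6  'babbaabbbabaabaaabababaaababbabbb'
  #31 SA[31]=31  'babbabbb'
  #32 SA[32]=34  'babbb'
  #33 SA[33]=37  'bb'
  #34 SA[34]=8  'bbaabbbabaabaaabababaaababbabbb'
  #35 SA[35]=13  'bbabaabaaabababaaababbabbb'
  #36 SA[36]=33  'bbabbb'
  #37 SA[37]=36  'bbb'
  #38 SA[38]=12  'bbbabaabaaabababaaababbabbb'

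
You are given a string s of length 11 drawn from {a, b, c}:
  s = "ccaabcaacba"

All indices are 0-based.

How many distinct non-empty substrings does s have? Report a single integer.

rank | idx | suffix
   0 |  10 | a
   1 |   2 | aabcaacba
   2 |   6 | aacba
   3 |   3 | abcaacba
   4 |   7 | acba
   5 |   9 | ba
   6 |   4 | bcaacba
   7 |   1 | caabcaacba
   8 |   5 | caacba
   9 |   8 | cba
  10 |   0 | ccaabcaacba

SA = [10, 2, 6, 3, 7, 9, 4, 1, 5, 8, 0]
i: (SA[i-1],SA[i]) lcp shared
  1: (10,2) 1 'a'
  2: (2,6) 2 'aa'
  3: (6,3) 1 'a'
  4: (3,7) 1 'a'
  5: (7,9) 0 ''
  6: (9,4) 1 'b'
  7: (4,1) 0 ''
  8: (1,5) 3 'caa'
  9: (5,8) 1 'c'
  10: (8,0) 1 'c'

n(n+1)/2 = 11·12/2 = 66
Σ LCP = 0 + 1 + 2 + 1 + 1 + 0 + 1 + 0 + 3 + 1 + 1 = 11
distinct = 66 − 11 = 55

55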